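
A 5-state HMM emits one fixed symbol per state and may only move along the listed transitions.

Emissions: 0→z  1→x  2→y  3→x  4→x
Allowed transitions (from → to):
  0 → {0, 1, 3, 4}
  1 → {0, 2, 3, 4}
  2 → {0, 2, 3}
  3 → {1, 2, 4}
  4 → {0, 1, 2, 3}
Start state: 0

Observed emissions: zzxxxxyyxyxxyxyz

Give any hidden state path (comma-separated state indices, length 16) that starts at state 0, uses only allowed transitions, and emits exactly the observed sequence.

  t0 'z' -> {0}, take 0 (start)
  t1 'z' -> {0}, take 0 (0->0 ok)
  t2 'x' -> {1,3,4}, take 4 (0->4 ok)
  t3 'x' -> {1,3,4}, take 3 (4->3 ok)
  t4 'x' -> {1,3,4}, take 1 (3->1 ok)
  t5 'x' -> {1,3,4}, take 3 (1->3 ok)
  t6 'y' -> {2}, take 2 (3->2 ok)
  t7 'y' -> {2}, take 2 (2->2 ok)
  t8 'x' -> {1,3,4}, take 3 (2->3 ok)
  t9 'y' -> {2}, take 2 (3->2 ok)
  t10 'x' -> {1,3,4}, take 3 (2->3 ok)
  t11 'x' -> {1,3,4}, take 4 (3->4 ok)
  t12 'y' -> {2}, take 2 (4->2 ok)
  t13 'x' -> {1,3,4}, take 3 (2->3 ok)
  t14 'y' -> {2}, take 2 (3->2 ok)
  t15 'z' -> {0}, take 0 (2->0 ok)

0,0,4,3,1,3,2,2,3,2,3,4,2,3,2,0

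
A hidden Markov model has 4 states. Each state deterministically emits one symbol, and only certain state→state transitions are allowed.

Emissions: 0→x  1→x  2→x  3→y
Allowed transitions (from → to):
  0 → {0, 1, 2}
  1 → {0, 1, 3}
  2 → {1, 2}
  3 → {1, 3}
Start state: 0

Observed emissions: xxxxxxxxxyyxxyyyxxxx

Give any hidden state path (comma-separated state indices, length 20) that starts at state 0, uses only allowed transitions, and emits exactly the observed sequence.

0,0,2,1,1,0,0,2,1,3,3,1,1,3,3,3,1,0,2,2

  0: obs=x cand={0,1,2} pick 0 [start]
  1: obs=x cand={0,1,2} pick 0 [0->0 ok]
  2: obs=x cand={0,1,2} pick 2 [0->2 ok]
  3: obs=x cand={0,1,2} pick 1 [2->1 ok]
  4: obs=x cand={0,1,2} pick 1 [1->1 ok]
  5: obs=x cand={0,1,2} pick 0 [1->0 ok]
  6: obs=x cand={0,1,2} pick 0 [0->0 ok]
  7: obs=x cand={0,1,2} pick 2 [0->2 ok]
  8: obs=x cand={0,1,2} pick 1 [2->1 ok]
  9: obs=y cand={3} pick 3 [1->3 ok]
  10: obs=y cand={3} pick 3 [3->3 ok]
  11: obs=x cand={0,1,2} pick 1 [3->1 ok]
  12: obs=x cand={0,1,2} pick 1 [1->1 ok]
  13: obs=y cand={3} pick 3 [1->3 ok]
  14: obs=y cand={3} pick 3 [3->3 ok]
  15: obs=y cand={3} pick 3 [3->3 ok]
  16: obs=x cand={0,1,2} pick 1 [3->1 ok]
  17: obs=x cand={0,1,2} pick 0 [1->0 ok]
  18: obs=x cand={0,1,2} pick 2 [0->2 ok]
  19: obs=x cand={0,1,2} pick 2 [2->2 ok]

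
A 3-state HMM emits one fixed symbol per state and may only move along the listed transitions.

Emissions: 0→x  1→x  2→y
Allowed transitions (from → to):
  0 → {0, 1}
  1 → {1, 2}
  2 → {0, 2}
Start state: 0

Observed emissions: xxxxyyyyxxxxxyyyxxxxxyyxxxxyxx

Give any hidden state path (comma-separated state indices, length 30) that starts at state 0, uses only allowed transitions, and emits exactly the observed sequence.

0,1,1,1,2,2,2,2,0,0,1,1,1,2,2,2,0,0,0,1,1,2,2,0,0,0,1,2,0,1

  0: obs=x cand={0,1} pick 0 [start]
  1: obs=x cand={0,1} pick 1 [0->1 ok]
  2: obs=x cand={0,1} pick 1 [1->1 ok]
  3: obs=x cand={0,1} pick 1 [1->1 ok]
  4: obs=y cand={2} pick 2 [1->2 ok]
  5: obs=y cand={2} pick 2 [2->2 ok]
  6: obs=y cand={2} pick 2 [2->2 ok]
  7: obs=y cand={2} pick 2 [2->2 ok]
  8: obs=x cand={0,1} pick 0 [2->0 ok]
  9: obs=x cand={0,1} pick 0 [0->0 ok]
  10: obs=x cand={0,1} pick 1 [0->1 ok]
  11: obs=x cand={0,1} pick 1 [1->1 ok]
  12: obs=x cand={0,1} pick 1 [1->1 ok]
  13: obs=y cand={2} pick 2 [1->2 ok]
  14: obs=y cand={2} pick 2 [2->2 ok]
  15: obs=y cand={2} pick 2 [2->2 ok]
  16: obs=x cand={0,1} pick 0 [2->0 ok]
  17: obs=x cand={0,1} pick 0 [0->0 ok]
  18: obs=x cand={0,1} pick 0 [0->0 ok]
  19: obs=x cand={0,1} pick 1 [0->1 ok]
  20: obs=x cand={0,1} pick 1 [1->1 ok]
  21: obs=y cand={2} pick 2 [1->2 ok]
  22: obs=y cand={2} pick 2 [2->2 ok]
  23: obs=x cand={0,1} pick 0 [2->0 ok]
  24: obs=x cand={0,1} pick 0 [0->0 ok]
  25: obs=x cand={0,1} pick 0 [0->0 ok]
  26: obs=x cand={0,1} pick 1 [0->1 ok]
  27: obs=y cand={2} pick 2 [1->2 ok]
  28: obs=x cand={0,1} pick 0 [2->0 ok]
  29: obs=x cand={0,1} pick 1 [0->1 ok]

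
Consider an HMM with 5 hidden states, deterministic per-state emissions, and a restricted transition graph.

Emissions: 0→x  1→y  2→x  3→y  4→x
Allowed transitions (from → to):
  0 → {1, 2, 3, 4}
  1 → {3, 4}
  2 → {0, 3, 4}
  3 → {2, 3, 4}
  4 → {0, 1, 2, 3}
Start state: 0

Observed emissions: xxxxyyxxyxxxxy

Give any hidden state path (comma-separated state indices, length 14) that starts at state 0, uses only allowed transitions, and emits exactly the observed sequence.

  [0] x  {0,2,4}  => 0  start
  [1] x  {0,2,4}  => 2  0->2 ok
  [2] x  {0,2,4}  => 4  2->4 ok
  [3] x  {0,2,4}  => 0  4->0 ok
  [4] y  {1,3}  => 1  0->1 ok
  [5] y  {1,3}  => 3  1->3 ok
  [6] x  {0,2,4}  => 4  3->4 ok
  [7] x  {0,2,4}  => 0  4->0 ok
  [8] y  {1,3}  => 3  0->3 ok
  [9] x  {0,2,4}  => 4  3->4 ok
  [10] x  {0,2,4}  => 0  4->0 ok
  [11] x  {0,2,4}  => 2  0->2 ok
  [12] x  {0,2,4}  => 4  2->4 ok
  [13] y  {1,3}  => 1  4->1 ok

0,2,4,0,1,3,4,0,3,4,0,2,4,1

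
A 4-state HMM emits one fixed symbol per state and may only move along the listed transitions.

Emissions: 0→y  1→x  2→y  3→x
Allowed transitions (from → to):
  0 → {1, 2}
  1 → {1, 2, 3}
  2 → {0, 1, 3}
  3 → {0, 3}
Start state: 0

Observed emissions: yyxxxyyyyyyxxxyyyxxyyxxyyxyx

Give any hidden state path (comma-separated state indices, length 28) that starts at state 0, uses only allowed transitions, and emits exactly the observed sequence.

  t0 'y' -> {0,2}, take 0 (start)
  t1 'y' -> {0,2}, take 2 (0->2 ok)
  t2 'x' -> {1,3}, take 1 (2->1 ok)
  t3 'x' -> {1,3}, take 3 (1->3 ok)
  t4 'x' -> {1,3}, take 3 (3->3 ok)
  t5 'y' -> {0,2}, take 0 (3->0 ok)
  t6 'y' -> {0,2}, take 2 (0->2 ok)
  t7 'y' -> {0,2}, take 0 (2->0 ok)
  t8 'y' -> {0,2}, take 2 (0->2 ok)
  t9 'y' -> {0,2}, take 0 (2->0 ok)
  t10 'y' -> {0,2}, take 2 (0->2 ok)
  t11 'x' -> {1,3}, take 1 (2->1 ok)
  t12 'x' -> {1,3}, take 1 (1->1 ok)
  t13 'x' -> {1,3}, take 1 (1->1 ok)
  t14 'y' -> {0,2}, take 2 (1->2 ok)
  t15 'y' -> {0,2}, take 0 (2->0 ok)
  t16 'y' -> {0,2}, take 2 (0->2 ok)
  t17 'x' -> {1,3}, take 3 (2->3 ok)
  t18 'x' -> {1,3}, take 3 (3->3 ok)
  t19 'y' -> {0,2}, take 0 (3->0 ok)
  t20 'y' -> {0,2}, take 2 (0->2 ok)
  t21 'x' -> {1,3}, take 3 (2->3 ok)
  t22 'x' -> {1,3}, take 3 (3->3 ok)
  t23 'y' -> {0,2}, take 0 (3->0 ok)
  t24 'y' -> {0,2}, take 2 (0->2 ok)
  t25 'x' -> {1,3}, take 1 (2->1 ok)
  t26 'y' -> {0,2}, take 2 (1->2 ok)
  t27 'x' -> {1,3}, take 1 (2->1 ok)

0,2,1,3,3,0,2,0,2,0,2,1,1,1,2,0,2,3,3,0,2,3,3,0,2,1,2,1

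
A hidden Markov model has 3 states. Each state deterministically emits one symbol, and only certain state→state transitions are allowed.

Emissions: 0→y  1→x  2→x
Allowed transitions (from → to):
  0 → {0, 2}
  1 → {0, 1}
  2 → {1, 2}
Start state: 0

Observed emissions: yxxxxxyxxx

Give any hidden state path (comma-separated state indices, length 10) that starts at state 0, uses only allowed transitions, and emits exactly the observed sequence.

0,2,2,1,1,1,0,2,1,1

  [0] y  {0}  => 0  start
  [1] x  {1,2}  => 2  0->2 ok
  [2] x  {1,2}  => 2  2->2 ok
  [3] x  {1,2}  => 1  2->1 ok
  [4] x  {1,2}  => 1  1->1 ok
  [5] x  {1,2}  => 1  1->1 ok
  [6] y  {0}  => 0  1->0 ok
  [7] x  {1,2}  => 2  0->2 ok
  [8] x  {1,2}  => 1  2->1 ok
  [9] x  {1,2}  => 1  1->1 ok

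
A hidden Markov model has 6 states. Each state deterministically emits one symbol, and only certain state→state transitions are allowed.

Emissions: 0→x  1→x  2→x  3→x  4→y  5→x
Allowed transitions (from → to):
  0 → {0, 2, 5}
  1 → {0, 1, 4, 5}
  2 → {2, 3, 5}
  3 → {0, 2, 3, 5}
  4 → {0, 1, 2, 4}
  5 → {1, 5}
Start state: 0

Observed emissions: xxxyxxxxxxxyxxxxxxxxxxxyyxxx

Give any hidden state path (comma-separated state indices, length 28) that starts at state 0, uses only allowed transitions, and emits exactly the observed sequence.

0,5,1,4,1,0,5,5,1,5,1,4,0,5,5,5,1,0,0,5,1,5,1,4,4,0,0,0

  0: obs=x cand={0,1,2,3,5} pick 0 [start]
  1: obs=x cand={0,1,2,3,5} pick 5 [0->5 ok]
  2: obs=x cand={0,1,2,3,5} pick 1 [5->1 ok]
  3: obs=y cand={4} pick 4 [1->4 ok]
  4: obs=x cand={0,1,2,3,5} pick 1 [4->1 ok]
  5: obs=x cand={0,1,2,3,5} pick 0 [1->0 ok]
  6: obs=x cand={0,1,2,3,5} pick 5 [0->5 ok]
  7: obs=x cand={0,1,2,3,5} pick 5 [5->5 ok]
  8: obs=x cand={0,1,2,3,5} pick 1 [5->1 ok]
  9: obs=x cand={0,1,2,3,5} pick 5 [1->5 ok]
  10: obs=x cand={0,1,2,3,5} pick 1 [5->1 ok]
  11: obs=y cand={4} pick 4 [1->4 ok]
  12: obs=x cand={0,1,2,3,5} pick 0 [4->0 ok]
  13: obs=x cand={0,1,2,3,5} pick 5 [0->5 ok]
  14: obs=x cand={0,1,2,3,5} pick 5 [5->5 ok]
  15: obs=x cand={0,1,2,3,5} pick 5 [5->5 ok]
  16: obs=x cand={0,1,2,3,5} pick 1 [5->1 ok]
  17: obs=x cand={0,1,2,3,5} pick 0 [1->0 ok]
  18: obs=x cand={0,1,2,3,5} pick 0 [0->0 ok]
  19: obs=x cand={0,1,2,3,5} pick 5 [0->5 ok]
  20: obs=x cand={0,1,2,3,5} pick 1 [5->1 ok]
  21: obs=x cand={0,1,2,3,5} pick 5 [1->5 ok]
  22: obs=x cand={0,1,2,3,5} pick 1 [5->1 ok]
  23: obs=y cand={4} pick 4 [1->4 ok]
  24: obs=y cand={4} pick 4 [4->4 ok]
  25: obs=x cand={0,1,2,3,5} pick 0 [4->0 ok]
  26: obs=x cand={0,1,2,3,5} pick 0 [0->0 ok]
  27: obs=x cand={0,1,2,3,5} pick 0 [0->0 ok]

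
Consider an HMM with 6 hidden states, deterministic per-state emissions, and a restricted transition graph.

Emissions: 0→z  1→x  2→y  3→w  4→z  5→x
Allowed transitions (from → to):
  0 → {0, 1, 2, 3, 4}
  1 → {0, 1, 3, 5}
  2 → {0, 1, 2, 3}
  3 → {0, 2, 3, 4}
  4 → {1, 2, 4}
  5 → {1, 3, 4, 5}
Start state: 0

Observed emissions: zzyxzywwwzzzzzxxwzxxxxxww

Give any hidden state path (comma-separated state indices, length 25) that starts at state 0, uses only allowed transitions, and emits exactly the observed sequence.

  t0 'z' -> {0,4}, take 0 (start)
  t1 'z' -> {0,4}, take 0 (0->0 ok)
  t2 'y' -> {2}, take 2 (0->2 ok)
  t3 'x' -> {1,5}, take 1 (2->1 ok)
  t4 'z' -> {0,4}, take 0 (1->0 ok)
  t5 'y' -> {2}, take 2 (0->2 ok)
  t6 'w' -> {3}, take 3 (2->3 ok)
  t7 'w' -> {3}, take 3 (3->3 ok)
  t8 'w' -> {3}, take 3 (3->3 ok)
  t9 'z' -> {0,4}, take 0 (3->0 ok)
  t10 'z' -> {0,4}, take 0 (0->0 ok)
  t11 'z' -> {0,4}, take 0 (0->0 ok)
  t12 'z' -> {0,4}, take 0 (0->0 ok)
  t13 'z' -> {0,4}, take 0 (0->0 ok)
  t14 'x' -> {1,5}, take 1 (0->1 ok)
  t15 'x' -> {1,5}, take 1 (1->1 ok)
  t16 'w' -> {3}, take 3 (1->3 ok)
  t17 'z' -> {0,4}, take 4 (3->4 ok)
  t18 'x' -> {1,5}, take 1 (4->1 ok)
  t19 'x' -> {1,5}, take 1 (1->1 ok)
  t20 'x' -> {1,5}, take 5 (1->5 ok)
  t21 'x' -> {1,5}, take 1 (5->1 ok)
  t22 'x' -> {1,5}, take 5 (1->5 ok)
  t23 'w' -> {3}, take 3 (5->3 ok)
  t24 'w' -> {3}, take 3 (3->3 ok)

0,0,2,1,0,2,3,3,3,0,0,0,0,0,1,1,3,4,1,1,5,1,5,3,3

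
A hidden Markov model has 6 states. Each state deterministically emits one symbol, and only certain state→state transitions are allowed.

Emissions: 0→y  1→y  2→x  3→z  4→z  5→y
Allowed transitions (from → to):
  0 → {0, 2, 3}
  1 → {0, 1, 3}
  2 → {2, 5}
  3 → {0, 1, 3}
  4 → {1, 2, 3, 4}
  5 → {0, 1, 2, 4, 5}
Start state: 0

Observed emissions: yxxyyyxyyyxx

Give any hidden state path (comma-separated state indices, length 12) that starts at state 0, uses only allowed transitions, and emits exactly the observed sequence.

  t0 'y' -> {0,1,5}, take 0 (start)
  t1 'x' -> {2}, take 2 (0->2 ok)
  t2 'x' -> {2}, take 2 (2->2 ok)
  t3 'y' -> {0,1,5}, take 5 (2->5 ok)
  t4 'y' -> {0,1,5}, take 1 (5->1 ok)
  t5 'y' -> {0,1,5}, take 0 (1->0 ok)
  t6 'x' -> {2}, take 2 (0->2 ok)
  t7 'y' -> {0,1,5}, take 5 (2->5 ok)
  t8 'y' -> {0,1,5}, take 5 (5->5 ok)
  t9 'y' -> {0,1,5}, take 5 (5->5 ok)
  t10 'x' -> {2}, take 2 (5->2 ok)
  t11 'x' -> {2}, take 2 (2->2 ok)

0,2,2,5,1,0,2,5,5,5,2,2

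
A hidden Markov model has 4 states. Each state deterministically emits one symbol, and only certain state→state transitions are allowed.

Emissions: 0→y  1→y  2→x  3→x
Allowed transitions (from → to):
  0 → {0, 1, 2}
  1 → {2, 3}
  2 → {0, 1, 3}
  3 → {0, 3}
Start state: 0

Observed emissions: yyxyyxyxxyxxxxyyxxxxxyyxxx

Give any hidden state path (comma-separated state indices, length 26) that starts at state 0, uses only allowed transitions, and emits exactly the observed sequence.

  0: obs=y cand={0,1} pick 0 [start]
  1: obs=y cand={0,1} pick 1 [0->1 ok]
  2: obs=x cand={2,3} pick 2 [1->2 ok]
  3: obs=y cand={0,1} pick 0 [2->0 ok]
  4: obs=y cand={0,1} pick 1 [0->1 ok]
  5: obs=x cand={2,3} pick 2 [1->2 ok]
  6: obs=y cand={0,1} pick 1 [2->1 ok]
  7: obs=x cand={2,3} pick 3 [1->3 ok]
  8: obs=x cand={2,3} pick 3 [3->3 ok]
  9: obs=y cand={0,1} pick 0 [3->0 ok]
  10: obs=x cand={2,3} pick 2 [0->2 ok]
  11: obs=x cand={2,3} pick 3 [2->3 ok]
  12: obs=x cand={2,3} pick 3 [3->3 ok]
  13: obs=x cand={2,3} pick 3 [3->3 ok]
  14: obs=y cand={0,1} pick 0 [3->0 ok]
  15: obs=y cand={0,1} pick 1 [0->1 ok]
  16: obs=x cand={2,3} pick 2 [1->2 ok]
  17: obs=x cand={2,3} pick 3 [2->3 ok]
  18: obs=x cand={2,3} pick 3 [3->3 ok]
  19: obs=x cand={2,3} pick 3 [3->3 ok]
  20: obs=x cand={2,3} pick 3 [3->3 ok]
  21: obs=y cand={0,1} pick 0 [3->0 ok]
  22: obs=y cand={0,1} pick 1 [0->1 ok]
  23: obs=x cand={2,3} pick 3 [1->3 ok]
  24: obs=x cand={2,3} pick 3 [3->3 ok]
  25: obs=x cand={2,3} pick 3 [3->3 ok]

0,1,2,0,1,2,1,3,3,0,2,3,3,3,0,1,2,3,3,3,3,0,1,3,3,3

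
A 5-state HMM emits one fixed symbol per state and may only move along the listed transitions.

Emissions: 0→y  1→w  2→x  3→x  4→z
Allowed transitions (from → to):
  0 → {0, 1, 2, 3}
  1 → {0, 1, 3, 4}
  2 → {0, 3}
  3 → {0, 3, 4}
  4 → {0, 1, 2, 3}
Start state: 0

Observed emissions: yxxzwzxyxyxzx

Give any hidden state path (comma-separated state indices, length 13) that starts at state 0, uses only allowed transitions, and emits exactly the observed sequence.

0,2,3,4,1,4,2,0,2,0,3,4,3

  [0] y  {0}  => 0  start
  [1] x  {2,3}  => 2  0->2 ok
  [2] x  {2,3}  => 3  2->3 ok
  [3] z  {4}  => 4  3->4 ok
  [4] w  {1}  => 1  4->1 ok
  [5] z  {4}  => 4  1->4 ok
  [6] x  {2,3}  => 2  4->2 ok
  [7] y  {0}  => 0  2->0 ok
  [8] x  {2,3}  => 2  0->2 ok
  [9] y  {0}  => 0  2->0 ok
  [10] x  {2,3}  => 3  0->3 ok
  [11] z  {4}  => 4  3->4 ok
  [12] x  {2,3}  => 3  4->3 ok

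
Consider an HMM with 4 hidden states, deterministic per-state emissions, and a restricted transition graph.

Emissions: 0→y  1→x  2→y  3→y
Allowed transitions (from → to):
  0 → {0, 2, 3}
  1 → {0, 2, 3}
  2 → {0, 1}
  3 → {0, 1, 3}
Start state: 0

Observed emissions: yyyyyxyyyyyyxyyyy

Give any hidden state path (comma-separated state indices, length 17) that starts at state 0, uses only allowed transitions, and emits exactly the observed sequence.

0,0,2,0,2,1,3,0,3,3,3,3,1,2,0,3,0

  [0] y  {0,2,3}  => 0  start
  [1] y  {0,2,3}  => 0  0->0 ok
  [2] y  {0,2,3}  => 2  0->2 ok
  [3] y  {0,2,3}  => 0  2->0 ok
  [4] y  {0,2,3}  => 2  0->2 ok
  [5] x  {1}  => 1  2->1 ok
  [6] y  {0,2,3}  => 3  1->3 ok
  [7] y  {0,2,3}  => 0  3->0 ok
  [8] y  {0,2,3}  => 3  0->3 ok
  [9] y  {0,2,3}  => 3  3->3 ok
  [10] y  {0,2,3}  => 3  3->3 ok
  [11] y  {0,2,3}  => 3  3->3 ok
  [12] x  {1}  => 1  3->1 ok
  [13] y  {0,2,3}  => 2  1->2 ok
  [14] y  {0,2,3}  => 0  2->0 ok
  [15] y  {0,2,3}  => 3  0->3 ok
  [16] y  {0,2,3}  => 0  3->0 ok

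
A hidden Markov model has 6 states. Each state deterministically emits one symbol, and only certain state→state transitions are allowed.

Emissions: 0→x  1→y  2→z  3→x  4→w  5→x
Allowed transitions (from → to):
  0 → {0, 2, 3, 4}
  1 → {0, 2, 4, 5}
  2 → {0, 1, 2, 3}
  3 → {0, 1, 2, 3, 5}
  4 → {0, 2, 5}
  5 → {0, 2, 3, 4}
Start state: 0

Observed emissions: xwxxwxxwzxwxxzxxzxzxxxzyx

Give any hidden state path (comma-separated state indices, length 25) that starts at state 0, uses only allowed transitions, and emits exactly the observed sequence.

0,4,5,0,4,5,0,4,2,0,4,5,0,2,0,3,2,0,2,3,3,5,2,1,0

  pos 0: x in {0,3,5}, choose 0; start
  pos 1: w in {4}, choose 4; 0->4 ok
  pos 2: x in {0,3,5}, choose 5; 4->5 ok
  pos 3: x in {0,3,5}, choose 0; 5->0 ok
  pos 4: w in {4}, choose 4; 0->4 ok
  pos 5: x in {0,3,5}, choose 5; 4->5 ok
  pos 6: x in {0,3,5}, choose 0; 5->0 ok
  pos 7: w in {4}, choose 4; 0->4 ok
  pos 8: z in {2}, choose 2; 4->2 ok
  pos 9: x in {0,3,5}, choose 0; 2->0 ok
  pos 10: w in {4}, choose 4; 0->4 ok
  pos 11: x in {0,3,5}, choose 5; 4->5 ok
  pos 12: x in {0,3,5}, choose 0; 5->0 ok
  pos 13: z in {2}, choose 2; 0->2 ok
  pos 14: x in {0,3,5}, choose 0; 2->0 ok
  pos 15: x in {0,3,5}, choose 3; 0->3 ok
  pos 16: z in {2}, choose 2; 3->2 ok
  pos 17: x in {0,3,5}, choose 0; 2->0 ok
  pos 18: z in {2}, choose 2; 0->2 ok
  pos 19: x in {0,3,5}, choose 3; 2->3 ok
  pos 20: x in {0,3,5}, choose 3; 3->3 ok
  pos 21: x in {0,3,5}, choose 5; 3->5 ok
  pos 22: z in {2}, choose 2; 5->2 ok
  pos 23: y in {1}, choose 1; 2->1 ok
  pos 24: x in {0,3,5}, choose 0; 1->0 ok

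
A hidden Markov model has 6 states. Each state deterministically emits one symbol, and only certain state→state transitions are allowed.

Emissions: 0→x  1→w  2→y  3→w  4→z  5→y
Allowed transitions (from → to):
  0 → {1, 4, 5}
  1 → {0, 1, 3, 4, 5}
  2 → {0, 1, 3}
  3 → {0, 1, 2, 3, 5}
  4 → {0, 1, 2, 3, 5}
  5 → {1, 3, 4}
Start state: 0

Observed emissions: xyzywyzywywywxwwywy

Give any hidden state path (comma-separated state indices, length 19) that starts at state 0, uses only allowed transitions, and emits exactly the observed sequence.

  0: obs=x cand={0} pick 0 [start]
  1: obs=y cand={2,5} pick 5 [0->5 ok]
  2: obs=z cand={4} pick 4 [5->4 ok]
  3: obs=y cand={2,5} pick 2 [4->2 ok]
  4: obs=w cand={1,3} pick 1 [2->1 ok]
  5: obs=y cand={2,5} pick 5 [1->5 ok]
  6: obs=z cand={4} pick 4 [5->4 ok]
  7: obs=y cand={2,5} pick 2 [4->2 ok]
  8: obs=w cand={1,3} pick 3 [2->3 ok]
  9: obs=y cand={2,5} pick 2 [3->2 ok]
  10: obs=w cand={1,3} pick 3 [2->3 ok]
  11: obs=y cand={2,5} pick 2 [3->2 ok]
  12: obs=w cand={1,3} pick 3 [2->3 ok]
  13: obs=x cand={0} pick 0 [3->0 ok]
  14: obs=w cand={1,3} pick 1 [0->1 ok]
  15: obs=w cand={1,3} pick 3 [1->3 ok]
  16: obs=y cand={2,5} pick 2 [3->2 ok]
  17: obs=w cand={1,3} pick 3 [2->3 ok]
  18: obs=y cand={2,5} pick 2 [3->2 ok]

0,5,4,2,1,5,4,2,3,2,3,2,3,0,1,3,2,3,2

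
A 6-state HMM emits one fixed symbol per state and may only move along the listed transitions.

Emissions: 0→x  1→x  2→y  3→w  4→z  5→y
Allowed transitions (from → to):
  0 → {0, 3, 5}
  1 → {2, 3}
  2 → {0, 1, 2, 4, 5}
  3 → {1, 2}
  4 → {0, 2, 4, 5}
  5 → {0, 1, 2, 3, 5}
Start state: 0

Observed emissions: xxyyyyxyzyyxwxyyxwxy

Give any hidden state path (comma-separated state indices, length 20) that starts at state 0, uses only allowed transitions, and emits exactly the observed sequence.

0,0,5,2,5,5,1,2,4,5,2,1,3,1,2,5,1,3,1,2

  [0] x  {0,1}  => 0  start
  [1] x  {0,1}  => 0  0->0 ok
  [2] y  {2,5}  => 5  0->5 ok
  [3] y  {2,5}  => 2  5->2 ok
  [4] y  {2,5}  => 5  2->5 ok
  [5] y  {2,5}  => 5  5->5 ok
  [6] x  {0,1}  => 1  5->1 ok
  [7] y  {2,5}  => 2  1->2 ok
  [8] z  {4}  => 4  2->4 ok
  [9] y  {2,5}  => 5  4->5 ok
  [10] y  {2,5}  => 2  5->2 ok
  [11] x  {0,1}  => 1  2->1 ok
  [12] w  {3}  => 3  1->3 ok
  [13] x  {0,1}  => 1  3->1 ok
  [14] y  {2,5}  => 2  1->2 ok
  [15] y  {2,5}  => 5  2->5 ok
  [16] x  {0,1}  => 1  5->1 ok
  [17] w  {3}  => 3  1->3 ok
  [18] x  {0,1}  => 1  3->1 ok
  [19] y  {2,5}  => 2  1->2 ok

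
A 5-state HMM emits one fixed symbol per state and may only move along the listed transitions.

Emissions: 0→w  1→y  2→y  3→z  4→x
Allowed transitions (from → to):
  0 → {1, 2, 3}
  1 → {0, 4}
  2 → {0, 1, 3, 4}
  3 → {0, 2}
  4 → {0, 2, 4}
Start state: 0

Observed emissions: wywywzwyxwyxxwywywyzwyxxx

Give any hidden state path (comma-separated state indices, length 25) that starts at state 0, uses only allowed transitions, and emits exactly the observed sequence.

  t0 'w' -> {0}, take 0 (start)
  t1 'y' -> {1,2}, take 1 (0->1 ok)
  t2 'w' -> {0}, take 0 (1->0 ok)
  t3 'y' -> {1,2}, take 1 (0->1 ok)
  t4 'w' -> {0}, take 0 (1->0 ok)
  t5 'z' -> {3}, take 3 (0->3 ok)
  t6 'w' -> {0}, take 0 (3->0 ok)
  t7 'y' -> {1,2}, take 1 (0->1 ok)
  t8 'x' -> {4}, take 4 (1->4 ok)
  t9 'w' -> {0}, take 0 (4->0 ok)
  t10 'y' -> {1,2}, take 1 (0->1 ok)
  t11 'x' -> {4}, take 4 (1->4 ok)
  t12 'x' -> {4}, take 4 (4->4 ok)
  t13 'w' -> {0}, take 0 (4->0 ok)
  t14 'y' -> {1,2}, take 2 (0->2 ok)
  t15 'w' -> {0}, take 0 (2->0 ok)
  t16 'y' -> {1,2}, take 2 (0->2 ok)
  t17 'w' -> {0}, take 0 (2->0 ok)
  t18 'y' -> {1,2}, take 2 (0->2 ok)
  t19 'z' -> {3}, take 3 (2->3 ok)
  t20 'w' -> {0}, take 0 (3->0 ok)
  t21 'y' -> {1,2}, take 1 (0->1 ok)
  t22 'x' -> {4}, take 4 (1->4 ok)
  t23 'x' -> {4}, take 4 (4->4 ok)
  t24 'x' -> {4}, take 4 (4->4 ok)

0,1,0,1,0,3,0,1,4,0,1,4,4,0,2,0,2,0,2,3,0,1,4,4,4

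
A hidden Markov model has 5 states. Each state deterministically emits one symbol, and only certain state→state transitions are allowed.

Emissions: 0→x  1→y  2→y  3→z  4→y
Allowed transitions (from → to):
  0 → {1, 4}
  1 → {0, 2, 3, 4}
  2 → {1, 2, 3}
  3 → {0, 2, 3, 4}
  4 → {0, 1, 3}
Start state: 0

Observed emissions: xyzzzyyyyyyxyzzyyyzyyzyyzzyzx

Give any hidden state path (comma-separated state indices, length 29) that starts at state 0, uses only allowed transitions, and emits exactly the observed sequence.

  pos 0: x in {0}, choose 0; start
  pos 1: y in {1,2,4}, choose 1; 0->1 ok
  pos 2: z in {3}, choose 3; 1->3 ok
  pos 3: z in {3}, choose 3; 3->3 ok
  pos 4: z in {3}, choose 3; 3->3 ok
  pos 5: y in {1,2,4}, choose 2; 3->2 ok
  pos 6: y in {1,2,4}, choose 2; 2->2 ok
  pos 7: y in {1,2,4}, choose 1; 2->1 ok
  pos 8: y in {1,2,4}, choose 4; 1->4 ok
  pos 9: y in {1,2,4}, choose 1; 4->1 ok
  pos 10: y in {1,2,4}, choose 4; 1->4 ok
  pos 11: x in {0}, choose 0; 4->0 ok
  pos 12: y in {1,2,4}, choose 4; 0->4 ok
  pos 13: z in {3}, choose 3; 4->3 ok
  pos 14: z in {3}, choose 3; 3->3 ok
  pos 15: y in {1,2,4}, choose 2; 3->2 ok
  pos 16: y in {1,2,4}, choose 1; 2->1 ok
  pos 17: y in {1,2,4}, choose 2; 1->2 ok
  pos 18: z in {3}, choose 3; 2->3 ok
  pos 19: y in {1,2,4}, choose 2; 3->2 ok
  pos 20: y in {1,2,4}, choose 2; 2->2 ok
  pos 21: z in {3}, choose 3; 2->3 ok
  pos 22: y in {1,2,4}, choose 2; 3->2 ok
  pos 23: y in {1,2,4}, choose 1; 2->1 ok
  pos 24: z in {3}, choose 3; 1->3 ok
  pos 25: z in {3}, choose 3; 3->3 ok
  pos 26: y in {1,2,4}, choose 4; 3->4 ok
  pos 27: z in {3}, choose 3; 4->3 ok
  pos 28: x in {0}, choose 0; 3->0 ok

0,1,3,3,3,2,2,1,4,1,4,0,4,3,3,2,1,2,3,2,2,3,2,1,3,3,4,3,0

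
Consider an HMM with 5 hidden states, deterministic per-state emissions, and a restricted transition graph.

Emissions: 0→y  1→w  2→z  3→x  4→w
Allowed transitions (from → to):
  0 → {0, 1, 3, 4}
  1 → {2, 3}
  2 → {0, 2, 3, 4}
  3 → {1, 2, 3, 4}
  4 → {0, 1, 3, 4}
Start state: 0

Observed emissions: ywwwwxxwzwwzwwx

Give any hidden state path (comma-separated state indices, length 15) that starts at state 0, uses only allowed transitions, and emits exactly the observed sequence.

  t0 'y' -> {0}, take 0 (start)
  t1 'w' -> {1,4}, take 4 (0->4 ok)
  t2 'w' -> {1,4}, take 4 (4->4 ok)
  t3 'w' -> {1,4}, take 4 (4->4 ok)
  t4 'w' -> {1,4}, take 4 (4->4 ok)
  t5 'x' -> {3}, take 3 (4->3 ok)
  t6 'x' -> {3}, take 3 (3->3 ok)
  t7 'w' -> {1,4}, take 1 (3->1 ok)
  t8 'z' -> {2}, take 2 (1->2 ok)
  t9 'w' -> {1,4}, take 4 (2->4 ok)
  t10 'w' -> {1,4}, take 1 (4->1 ok)
  t11 'z' -> {2}, take 2 (1->2 ok)
  t12 'w' -> {1,4}, take 4 (2->4 ok)
  t13 'w' -> {1,4}, take 4 (4->4 ok)
  t14 'x' -> {3}, take 3 (4->3 ok)

0,4,4,4,4,3,3,1,2,4,1,2,4,4,3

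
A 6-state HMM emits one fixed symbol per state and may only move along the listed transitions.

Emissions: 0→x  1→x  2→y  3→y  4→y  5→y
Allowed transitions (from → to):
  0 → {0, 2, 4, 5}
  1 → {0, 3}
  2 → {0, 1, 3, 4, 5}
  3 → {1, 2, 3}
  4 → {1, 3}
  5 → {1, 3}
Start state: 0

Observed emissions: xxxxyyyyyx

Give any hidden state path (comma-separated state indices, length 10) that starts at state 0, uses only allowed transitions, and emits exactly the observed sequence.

0,0,0,0,2,3,3,2,3,1

  0: obs=x cand={0,1} pick 0 [start]
  1: obs=x cand={0,1} pick 0 [0->0 ok]
  2: obs=x cand={0,1} pick 0 [0->0 ok]
  3: obs=x cand={0,1} pick 0 [0->0 ok]
  4: obs=y cand={2,3,4,5} pick 2 [0->2 ok]
  5: obs=y cand={2,3,4,5} pick 3 [2->3 ok]
  6: obs=y cand={2,3,4,5} pick 3 [3->3 ok]
  7: obs=y cand={2,3,4,5} pick 2 [3->2 ok]
  8: obs=y cand={2,3,4,5} pick 3 [2->3 ok]
  9: obs=x cand={0,1} pick 1 [3->1 ok]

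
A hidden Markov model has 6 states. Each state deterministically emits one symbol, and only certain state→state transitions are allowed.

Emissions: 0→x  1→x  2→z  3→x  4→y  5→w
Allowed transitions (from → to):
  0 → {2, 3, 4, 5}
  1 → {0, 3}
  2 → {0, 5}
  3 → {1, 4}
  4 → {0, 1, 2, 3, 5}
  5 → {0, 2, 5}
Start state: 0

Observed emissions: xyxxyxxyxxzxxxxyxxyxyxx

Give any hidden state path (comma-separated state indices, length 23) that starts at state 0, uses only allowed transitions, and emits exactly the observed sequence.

  0: obs=x cand={0,1,3} pick 0 [start]
  1: obs=y cand={4} pick 4 [0->4 ok]
  2: obs=x cand={0,1,3} pick 1 [4->1 ok]
  3: obs=x cand={0,1,3} pick 3 [1->3 ok]
  4: obs=y cand={4} pick 4 [3->4 ok]
  5: obs=x cand={0,1,3} pick 1 [4->1 ok]
  6: obs=x cand={0,1,3} pick 3 [1->3 ok]
  7: obs=y cand={4} pick 4 [3->4 ok]
  8: obs=x cand={0,1,3} pick 1 [4->1 ok]
  9: obs=x cand={0,1,3} pick 0 [1->0 ok]
  10: obs=z cand={2} pick 2 [0->2 ok]
  11: obs=x cand={0,1,3} pick 0 [2->0 ok]
  12: obs=x cand={0,1,3} pick 3 [0->3 ok]
  13: obs=x cand={0,1,3} pick 1 [3->1 ok]
  14: obs=x cand={0,1,3} pick 3 [1->3 ok]
  15: obs=y cand={4} pick 4 [3->4 ok]
  16: obs=x cand={0,1,3} pick 1 [4->1 ok]
  17: obs=x cand={0,1,3} pick 3 [1->3 ok]
  18: obs=y cand={4} pick 4 [3->4 ok]
  19: obs=x cand={0,1,3} pick 3 [4->3 ok]
  20: obs=y cand={4} pick 4 [3->4 ok]
  21: obs=x cand={0,1,3} pick 3 [4->3 ok]
  22: obs=x cand={0,1,3} pick 1 [3->1 ok]

0,4,1,3,4,1,3,4,1,0,2,0,3,1,3,4,1,3,4,3,4,3,1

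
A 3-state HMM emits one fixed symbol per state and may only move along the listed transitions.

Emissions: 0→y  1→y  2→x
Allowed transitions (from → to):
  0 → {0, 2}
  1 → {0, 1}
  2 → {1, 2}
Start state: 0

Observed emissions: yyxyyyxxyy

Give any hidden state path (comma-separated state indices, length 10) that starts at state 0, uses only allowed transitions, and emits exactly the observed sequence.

  t0 'y' -> {0,1}, take 0 (start)
  t1 'y' -> {0,1}, take 0 (0->0 ok)
  t2 'x' -> {2}, take 2 (0->2 ok)
  t3 'y' -> {0,1}, take 1 (2->1 ok)
  t4 'y' -> {0,1}, take 1 (1->1 ok)
  t5 'y' -> {0,1}, take 0 (1->0 ok)
  t6 'x' -> {2}, take 2 (0->2 ok)
  t7 'x' -> {2}, take 2 (2->2 ok)
  t8 'y' -> {0,1}, take 1 (2->1 ok)
  t9 'y' -> {0,1}, take 1 (1->1 ok)

0,0,2,1,1,0,2,2,1,1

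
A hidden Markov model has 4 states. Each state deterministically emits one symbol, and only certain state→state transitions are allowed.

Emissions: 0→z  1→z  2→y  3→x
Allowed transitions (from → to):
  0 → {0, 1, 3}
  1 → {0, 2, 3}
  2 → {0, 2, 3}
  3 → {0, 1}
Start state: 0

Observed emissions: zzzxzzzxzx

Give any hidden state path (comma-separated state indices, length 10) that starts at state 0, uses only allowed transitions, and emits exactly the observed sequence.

  t0 'z' -> {0,1}, take 0 (start)
  t1 'z' -> {0,1}, take 1 (0->1 ok)
  t2 'z' -> {0,1}, take 0 (1->0 ok)
  t3 'x' -> {3}, take 3 (0->3 ok)
  t4 'z' -> {0,1}, take 1 (3->1 ok)
  t5 'z' -> {0,1}, take 0 (1->0 ok)
  t6 'z' -> {0,1}, take 1 (0->1 ok)
  t7 'x' -> {3}, take 3 (1->3 ok)
  t8 'z' -> {0,1}, take 0 (3->0 ok)
  t9 'x' -> {3}, take 3 (0->3 ok)

0,1,0,3,1,0,1,3,0,3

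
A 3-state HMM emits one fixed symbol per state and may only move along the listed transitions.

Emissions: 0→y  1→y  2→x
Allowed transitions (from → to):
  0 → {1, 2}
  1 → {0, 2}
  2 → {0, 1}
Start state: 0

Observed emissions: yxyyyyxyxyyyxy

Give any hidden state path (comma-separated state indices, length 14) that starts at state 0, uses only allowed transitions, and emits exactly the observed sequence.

  [0] y  {0,1}  => 0  start
  [1] x  {2}  => 2  0->2 ok
  [2] y  {0,1}  => 1  2->1 ok
  [3] y  {0,1}  => 0  1->0 ok
  [4] y  {0,1}  => 1  0->1 ok
  [5] y  {0,1}  => 0  1->0 ok
  [6] x  {2}  => 2  0->2 ok
  [7] y  {0,1}  => 0  2->0 ok
  [8] x  {2}  => 2  0->2 ok
  [9] y  {0,1}  => 0  2->0 ok
  [10] y  {0,1}  => 1  0->1 ok
  [11] y  {0,1}  => 0  1->0 ok
  [12] x  {2}  => 2  0->2 ok
  [13] y  {0,1}  => 1  2->1 ok

0,2,1,0,1,0,2,0,2,0,1,0,2,1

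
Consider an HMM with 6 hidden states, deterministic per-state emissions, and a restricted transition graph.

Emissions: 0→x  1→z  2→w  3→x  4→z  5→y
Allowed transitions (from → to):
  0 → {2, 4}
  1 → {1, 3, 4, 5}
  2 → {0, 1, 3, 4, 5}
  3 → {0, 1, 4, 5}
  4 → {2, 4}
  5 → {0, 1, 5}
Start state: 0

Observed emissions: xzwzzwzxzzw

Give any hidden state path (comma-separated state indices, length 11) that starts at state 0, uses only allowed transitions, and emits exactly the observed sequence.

  [0] x  {0,3}  => 0  start
  [1] z  {1,4}  => 4  0->4 ok
  [2] w  {2}  => 2  4->2 ok
  [3] z  {1,4}  => 4  2->4 ok
  [4] z  {1,4}  => 4  4->4 ok
  [5] w  {2}  => 2  4->2 ok
  [6] z  {1,4}  => 1  2->1 ok
  [7] x  {0,3}  => 3  1->3 ok
  [8] z  {1,4}  => 1  3->1 ok
  [9] z  {1,4}  => 4  1->4 ok
  [10] w  {2}  => 2  4->2 ok

0,4,2,4,4,2,1,3,1,4,2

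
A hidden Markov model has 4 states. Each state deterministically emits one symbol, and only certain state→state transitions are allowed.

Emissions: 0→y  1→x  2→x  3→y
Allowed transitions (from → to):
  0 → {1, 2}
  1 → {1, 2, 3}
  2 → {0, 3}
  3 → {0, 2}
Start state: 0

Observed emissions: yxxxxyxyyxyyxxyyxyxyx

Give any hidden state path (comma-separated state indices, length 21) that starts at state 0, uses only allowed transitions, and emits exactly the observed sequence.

0,1,1,1,2,3,2,3,0,1,3,0,1,2,3,0,2,0,1,3,2

  [0] y  {0,3}  => 0  start
  [1] x  {1,2}  => 1  0->1 ok
  [2] x  {1,2}  => 1  1->1 ok
  [3] x  {1,2}  => 1  1->1 ok
  [4] x  {1,2}  => 2  1->2 ok
  [5] y  {0,3}  => 3  2->3 ok
  [6] x  {1,2}  => 2  3->2 ok
  [7] y  {0,3}  => 3  2->3 ok
  [8] y  {0,3}  => 0  3->0 ok
  [9] x  {1,2}  => 1  0->1 ok
  [10] y  {0,3}  => 3  1->3 ok
  [11] y  {0,3}  => 0  3->0 ok
  [12] x  {1,2}  => 1  0->1 ok
  [13] x  {1,2}  => 2  1->2 ok
  [14] y  {0,3}  => 3  2->3 ok
  [15] y  {0,3}  => 0  3->0 ok
  [16] x  {1,2}  => 2  0->2 ok
  [17] y  {0,3}  => 0  2->0 ok
  [18] x  {1,2}  => 1  0->1 ok
  [19] y  {0,3}  => 3  1->3 ok
  [20] x  {1,2}  => 2  3->2 ok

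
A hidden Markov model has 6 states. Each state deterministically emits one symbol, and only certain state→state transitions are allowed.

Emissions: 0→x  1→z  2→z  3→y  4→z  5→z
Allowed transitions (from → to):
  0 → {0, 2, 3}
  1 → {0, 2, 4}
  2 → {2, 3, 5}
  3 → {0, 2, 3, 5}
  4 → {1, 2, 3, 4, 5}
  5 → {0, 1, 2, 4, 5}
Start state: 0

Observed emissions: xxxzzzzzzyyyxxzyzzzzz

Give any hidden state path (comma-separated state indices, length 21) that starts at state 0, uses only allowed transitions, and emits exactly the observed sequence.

  [0] x  {0}  => 0  start
  [1] x  {0}  => 0  0->0 ok
  [2] x  {0}  => 0  0->0 ok
  [3] z  {1,2,4,5}  => 2  0->2 ok
  [4] z  {1,2,4,5}  => 2  2->2 ok
  [5] z  {1,2,4,5}  => 5  2->5 ok
  [6] z  {1,2,4,5}  => 5  5->5 ok
  [7] z  {1,2,4,5}  => 2  5->2 ok
  [8] z  {1,2,4,5}  => 2  2->2 ok
  [9] y  {3}  => 3  2->3 ok
  [10] y  {3}  => 3  3->3 ok
  [11] y  {3}  => 3  3->3 ok
  [12] x  {0}  => 0  3->0 ok
  [13] x  {0}  => 0  0->0 ok
  [14] z  {1,2,4,5}  => 2  0->2 ok
  [15] y  {3}  => 3  2->3 ok
  [16] z  {1,2,4,5}  => 2  3->2 ok
  [17] z  {1,2,4,5}  => 2  2->2 ok
  [18] z  {1,2,4,5}  => 2  2->2 ok
  [19] z  {1,2,4,5}  => 5  2->5 ok
  [20] z  {1,2,4,5}  => 2  5->2 ok

0,0,0,2,2,5,5,2,2,3,3,3,0,0,2,3,2,2,2,5,2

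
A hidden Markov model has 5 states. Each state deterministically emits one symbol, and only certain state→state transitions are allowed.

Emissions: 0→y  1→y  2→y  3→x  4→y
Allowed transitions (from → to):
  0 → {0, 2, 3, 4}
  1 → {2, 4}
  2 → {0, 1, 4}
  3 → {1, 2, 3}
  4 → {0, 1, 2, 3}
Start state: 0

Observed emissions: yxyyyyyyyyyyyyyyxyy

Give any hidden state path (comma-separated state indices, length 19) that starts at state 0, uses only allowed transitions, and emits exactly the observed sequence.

0,3,2,4,1,4,1,4,2,4,2,4,0,4,2,4,3,1,4

  [0] y  {0,1,2,4}  => 0  start
  [1] x  {3}  => 3  0->3 ok
  [2] y  {0,1,2,4}  => 2  3->2 ok
  [3] y  {0,1,2,4}  => 4  2->4 ok
  [4] y  {0,1,2,4}  => 1  4->1 ok
  [5] y  {0,1,2,4}  => 4  1->4 ok
  [6] y  {0,1,2,4}  => 1  4->1 ok
  [7] y  {0,1,2,4}  => 4  1->4 ok
  [8] y  {0,1,2,4}  => 2  4->2 ok
  [9] y  {0,1,2,4}  => 4  2->4 ok
  [10] y  {0,1,2,4}  => 2  4->2 ok
  [11] y  {0,1,2,4}  => 4  2->4 ok
  [12] y  {0,1,2,4}  => 0  4->0 ok
  [13] y  {0,1,2,4}  => 4  0->4 ok
  [14] y  {0,1,2,4}  => 2  4->2 ok
  [15] y  {0,1,2,4}  => 4  2->4 ok
  [16] x  {3}  => 3  4->3 ok
  [17] y  {0,1,2,4}  => 1  3->1 ok
  [18] y  {0,1,2,4}  => 4  1->4 ok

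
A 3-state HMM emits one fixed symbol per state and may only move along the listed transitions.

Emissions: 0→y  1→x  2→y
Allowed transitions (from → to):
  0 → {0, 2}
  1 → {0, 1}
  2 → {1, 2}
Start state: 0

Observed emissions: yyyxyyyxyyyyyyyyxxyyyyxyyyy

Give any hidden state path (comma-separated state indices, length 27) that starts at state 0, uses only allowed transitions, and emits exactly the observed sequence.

0,0,2,1,0,0,2,1,0,0,0,0,2,2,2,2,1,1,0,0,0,2,1,0,0,2,2

  0: obs=y cand={0,2} pick 0 [start]
  1: obs=y cand={0,2} pick 0 [0->0 ok]
  2: obs=y cand={0,2} pick 2 [0->2 ok]
  3: obs=x cand={1} pick 1 [2->1 ok]
  4: obs=y cand={0,2} pick 0 [1->0 ok]
  5: obs=y cand={0,2} pick 0 [0->0 ok]
  6: obs=y cand={0,2} pick 2 [0->2 ok]
  7: obs=x cand={1} pick 1 [2->1 ok]
  8: obs=y cand={0,2} pick 0 [1->0 ok]
  9: obs=y cand={0,2} pick 0 [0->0 ok]
  10: obs=y cand={0,2} pick 0 [0->0 ok]
  11: obs=y cand={0,2} pick 0 [0->0 ok]
  12: obs=y cand={0,2} pick 2 [0->2 ok]
  13: obs=y cand={0,2} pick 2 [2->2 ok]
  14: obs=y cand={0,2} pick 2 [2->2 ok]
  15: obs=y cand={0,2} pick 2 [2->2 ok]
  16: obs=x cand={1} pick 1 [2->1 ok]
  17: obs=x cand={1} pick 1 [1->1 ok]
  18: obs=y cand={0,2} pick 0 [1->0 ok]
  19: obs=y cand={0,2} pick 0 [0->0 ok]
  20: obs=y cand={0,2} pick 0 [0->0 ok]
  21: obs=y cand={0,2} pick 2 [0->2 ok]
  22: obs=x cand={1} pick 1 [2->1 ok]
  23: obs=y cand={0,2} pick 0 [1->0 ok]
  24: obs=y cand={0,2} pick 0 [0->0 ok]
  25: obs=y cand={0,2} pick 2 [0->2 ok]
  26: obs=y cand={0,2} pick 2 [2->2 ok]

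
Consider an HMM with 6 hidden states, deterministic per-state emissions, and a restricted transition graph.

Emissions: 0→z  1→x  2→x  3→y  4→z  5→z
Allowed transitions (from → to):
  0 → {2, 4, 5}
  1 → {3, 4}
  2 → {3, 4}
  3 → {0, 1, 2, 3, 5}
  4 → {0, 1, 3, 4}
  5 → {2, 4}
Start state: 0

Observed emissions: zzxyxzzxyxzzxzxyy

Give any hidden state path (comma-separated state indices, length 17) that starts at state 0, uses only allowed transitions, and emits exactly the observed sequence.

0,5,2,3,2,4,4,1,3,1,4,4,1,4,1,3,3

  0: obs=z cand={0,4,5} pick 0 [start]
  1: obs=z cand={0,4,5} pick 5 [0->5 ok]
  2: obs=x cand={1,2} pick 2 [5->2 ok]
  3: obs=y cand={3} pick 3 [2->3 ok]
  4: obs=x cand={1,2} pick 2 [3->2 ok]
  5: obs=z cand={0,4,5} pick 4 [2->4 ok]
  6: obs=z cand={0,4,5} pick 4 [4->4 ok]
  7: obs=x cand={1,2} pick 1 [4->1 ok]
  8: obs=y cand={3} pick 3 [1->3 ok]
  9: obs=x cand={1,2} pick 1 [3->1 ok]
  10: obs=z cand={0,4,5} pick 4 [1->4 ok]
  11: obs=z cand={0,4,5} pick 4 [4->4 ok]
  12: obs=x cand={1,2} pick 1 [4->1 ok]
  13: obs=z cand={0,4,5} pick 4 [1->4 ok]
  14: obs=x cand={1,2} pick 1 [4->1 ok]
  15: obs=y cand={3} pick 3 [1->3 ok]
  16: obs=y cand={3} pick 3 [3->3 ok]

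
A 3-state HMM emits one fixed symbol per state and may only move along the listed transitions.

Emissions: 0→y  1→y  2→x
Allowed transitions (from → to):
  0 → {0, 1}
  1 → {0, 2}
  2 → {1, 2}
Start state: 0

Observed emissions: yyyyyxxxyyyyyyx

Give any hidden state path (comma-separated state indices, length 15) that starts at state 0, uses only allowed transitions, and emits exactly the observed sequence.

0,1,0,0,1,2,2,2,1,0,1,0,0,1,2

  pos 0: y in {0,1}, choose 0; start
  pos 1: y in {0,1}, choose 1; 0->1 ok
  pos 2: y in {0,1}, choose 0; 1->0 ok
  pos 3: y in {0,1}, choose 0; 0->0 ok
  pos 4: y in {0,1}, choose 1; 0->1 ok
  pos 5: x in {2}, choose 2; 1->2 ok
  pos 6: x in {2}, choose 2; 2->2 ok
  pos 7: x in {2}, choose 2; 2->2 ok
  pos 8: y in {0,1}, choose 1; 2->1 ok
  pos 9: y in {0,1}, choose 0; 1->0 ok
  pos 10: y in {0,1}, choose 1; 0->1 ok
  pos 11: y in {0,1}, choose 0; 1->0 ok
  pos 12: y in {0,1}, choose 0; 0->0 ok
  pos 13: y in {0,1}, choose 1; 0->1 ok
  pos 14: x in {2}, choose 2; 1->2 ok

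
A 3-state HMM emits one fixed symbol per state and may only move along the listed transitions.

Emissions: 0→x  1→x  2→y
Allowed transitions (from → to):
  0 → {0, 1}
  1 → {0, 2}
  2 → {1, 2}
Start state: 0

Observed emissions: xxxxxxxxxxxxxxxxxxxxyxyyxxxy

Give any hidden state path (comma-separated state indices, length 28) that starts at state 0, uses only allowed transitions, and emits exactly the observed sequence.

0,1,0,0,1,0,0,0,0,1,0,0,0,1,0,1,0,1,0,1,2,1,2,2,1,0,1,2

  pos 0: x in {0,1}, choose 0; start
  pos 1: x in {0,1}, choose 1; 0->1 ok
  pos 2: x in {0,1}, choose 0; 1->0 ok
  pos 3: x in {0,1}, choose 0; 0->0 ok
  pos 4: x in {0,1}, choose 1; 0->1 ok
  pos 5: x in {0,1}, choose 0; 1->0 ok
  pos 6: x in {0,1}, choose 0; 0->0 ok
  pos 7: x in {0,1}, choose 0; 0->0 ok
  pos 8: x in {0,1}, choose 0; 0->0 ok
  pos 9: x in {0,1}, choose 1; 0->1 ok
  pos 10: x in {0,1}, choose 0; 1->0 ok
  pos 11: x in {0,1}, choose 0; 0->0 ok
  pos 12: x in {0,1}, choose 0; 0->0 ok
  pos 13: x in {0,1}, choose 1; 0->1 ok
  pos 14: x in {0,1}, choose 0; 1->0 ok
  pos 15: x in {0,1}, choose 1; 0->1 ok
  pos 16: x in {0,1}, choose 0; 1->0 ok
  pos 17: x in {0,1}, choose 1; 0->1 ok
  pos 18: x in {0,1}, choose 0; 1->0 ok
  pos 19: x in {0,1}, choose 1; 0->1 ok
  pos 20: y in {2}, choose 2; 1->2 ok
  pos 21: x in {0,1}, choose 1; 2->1 ok
  pos 22: y in {2}, choose 2; 1->2 ok
  pos 23: y in {2}, choose 2; 2->2 ok
  pos 24: x in {0,1}, choose 1; 2->1 ok
  pos 25: x in {0,1}, choose 0; 1->0 ok
  pos 26: x in {0,1}, choose 1; 0->1 ok
  pos 27: y in {2}, choose 2; 1->2 ok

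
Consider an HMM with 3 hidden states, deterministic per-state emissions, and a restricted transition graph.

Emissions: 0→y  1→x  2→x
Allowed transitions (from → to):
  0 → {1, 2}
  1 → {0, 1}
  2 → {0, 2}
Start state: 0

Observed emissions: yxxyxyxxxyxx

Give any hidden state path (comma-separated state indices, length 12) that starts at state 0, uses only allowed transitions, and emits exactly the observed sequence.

0,2,2,0,2,0,1,1,1,0,1,1

  pos 0: y in {0}, choose 0; start
  pos 1: x in {1,2}, choose 2; 0->2 ok
  pos 2: x in {1,2}, choose 2; 2->2 ok
  pos 3: y in {0}, choose 0; 2->0 ok
  pos 4: x in {1,2}, choose 2; 0->2 ok
  pos 5: y in {0}, choose 0; 2->0 ok
  pos 6: x in {1,2}, choose 1; 0->1 ok
  pos 7: x in {1,2}, choose 1; 1->1 ok
  pos 8: x in {1,2}, choose 1; 1->1 ok
  pos 9: y in {0}, choose 0; 1->0 ok
  pos 10: x in {1,2}, choose 1; 0->1 ok
  pos 11: x in {1,2}, choose 1; 1->1 ok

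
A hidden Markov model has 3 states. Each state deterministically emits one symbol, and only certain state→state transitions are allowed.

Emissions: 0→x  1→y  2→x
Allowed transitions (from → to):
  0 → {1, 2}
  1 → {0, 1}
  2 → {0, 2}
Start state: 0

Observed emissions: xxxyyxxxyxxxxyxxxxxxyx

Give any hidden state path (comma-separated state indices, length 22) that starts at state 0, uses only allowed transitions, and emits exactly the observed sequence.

  [0] x  {0,2}  => 0  start
  [1] x  {0,2}  => 2  0->2 ok
  [2] x  {0,2}  => 0  2->0 ok
  [3] y  {1}  => 1  0->1 ok
  [4] y  {1}  => 1  1->1 ok
  [5] x  {0,2}  => 0  1->0 ok
  [6] x  {0,2}  => 2  0->2 ok
  [7] x  {0,2}  => 0  2->0 ok
  [8] y  {1}  => 1  0->1 ok
  [9] x  {0,2}  => 0  1->0 ok
  [10] x  {0,2}  => 2  0->2 ok
  [11] x  {0,2}  => 2  2->2 ok
  [12] x  {0,2}  => 0  2->0 ok
  [13] y  {1}  => 1  0->1 ok
  [14] x  {0,2}  => 0  1->0 ok
  [15] x  {0,2}  => 2  0->2 ok
  [16] x  {0,2}  => 2  2->2 ok
  [17] x  {0,2}  => 2  2->2 ok
  [18] x  {0,2}  => 2  2->2 ok
  [19] x  {0,2}  => 0  2->0 ok
  [20] y  {1}  => 1  0->1 ok
  [21] x  {0,2}  => 0  1->0 ok

0,2,0,1,1,0,2,0,1,0,2,2,0,1,0,2,2,2,2,0,1,0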